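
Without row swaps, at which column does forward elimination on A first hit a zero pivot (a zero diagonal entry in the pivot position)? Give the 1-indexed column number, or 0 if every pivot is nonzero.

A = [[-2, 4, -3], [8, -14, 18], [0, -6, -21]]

first zero-pivot column = 0

Naive forward elimination:
R2 <- R2 - (-4)*R1:  [ 0  2  6 ]
R3 <- R3 - (-3)*R2:  [  0   0  -3 ]
All pivots nonzero; naive elimination completes without hitting a zero pivot.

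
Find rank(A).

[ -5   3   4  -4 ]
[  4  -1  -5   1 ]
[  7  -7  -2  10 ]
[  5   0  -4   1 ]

Row reduction:
R2 <- R2 - (-4/5)*R1:  [     0    7/5   -9/5  -11/5 ]
R3 <- R3 - (-7/5)*R1:  [     0  -14/5   18/5   22/5 ]
R4 <- R4 - (-1)*R1:  [  0   3   0  -3 ]
R3 <- R3 - (-2)*R2:  [ 0  0  0  0 ]
R4 <- R4 - (15/7)*R2:  [    0     0  27/7  12/7 ]
R3 <-> R4   (pivot in column 3 was zero)
[ -5    3     4     -4 ]
[  0  7/5  -9/5  -11/5 ]
[  0    0  27/7   12/7 ]
[  0    0     0      0 ]
Row echelon form:
[ -5    3     4     -4 ]
[  0  7/5  -9/5  -11/5 ]
[  0    0  27/7   12/7 ]
[  0    0     0      0 ]
Nonzero rows / pivot columns: 3

rank(A) = 3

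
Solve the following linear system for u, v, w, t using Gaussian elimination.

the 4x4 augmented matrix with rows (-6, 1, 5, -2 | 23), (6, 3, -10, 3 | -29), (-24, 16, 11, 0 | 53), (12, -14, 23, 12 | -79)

(-4, -2, -1, -3)

Forward elimination on [A|b]:
R2 <- R2 - (-1)*R1:  [  0   4  -5   1  -6 ]
R3 <- R3 - (4)*R1:  [   0   12   -9    8  -39 ]
R4 <- R4 - (-2)*R1:  [   0  -12   33    8  -33 ]
R3 <- R3 - (3)*R2:  [   0    0    6    5  -21 ]
R4 <- R4 - (-3)*R2:  [   0    0   18   11  -51 ]
R4 <- R4 - (3)*R3:  [  0   0   0  -4  12 ]
Row echelon form:
[ -6  1   5  -2  |   23 ]
[  0  4  -5   1  |   -6 ]
[  0  0   6   5  |  -21 ]
[  0  0   0  -4  |   12 ]
Back-substitution:
t = (12) / -4 = -3
w = (-21 - (5)*(-3)) / 6 = -1
v = (-6 - (-5)*(-1) - (1)*(-3)) / 4 = -2
u = (23 - (1)*(-2) - (5)*(-1) - (-2)*(-3)) / -6 = -4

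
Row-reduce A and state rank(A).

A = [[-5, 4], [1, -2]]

Row reduction:
R2 <- R2 - (-1/5)*R1:  [    0  -6/5 ]
Row echelon form:
[ -5     4 ]
[  0  -6/5 ]
Nonzero rows / pivot columns: 2

rank(A) = 2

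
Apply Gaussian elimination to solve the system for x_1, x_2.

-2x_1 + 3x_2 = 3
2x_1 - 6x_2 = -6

(0, 1)

Forward elimination on [A|b]:
R2 <- R2 - (-1)*R1:  [  0  -3  -3 ]
Row echelon form:
[ -2   3  |   3 ]
[  0  -3  |  -3 ]
Back-substitution:
x_2 = (-3) / -3 = 1
x_1 = (3 - (3)*(1)) / -2 = 0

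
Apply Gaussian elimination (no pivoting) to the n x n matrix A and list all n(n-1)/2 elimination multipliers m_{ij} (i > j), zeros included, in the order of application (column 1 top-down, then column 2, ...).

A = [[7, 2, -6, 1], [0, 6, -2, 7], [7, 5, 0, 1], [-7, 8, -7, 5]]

Forward elimination:
R2: entry in column 1 is already 0 -> m_{21} = 0 (no row operation needed)
R3 <- R3 - (1)*R1:  [ 0  3  6  0 ]
R4 <- R4 - (-1)*R1:  [   0   10  -13    6 ]
R3 <- R3 - (1/2)*R2:  [    0     0     7  -7/2 ]
R4 <- R4 - (5/3)*R2:  [     0      0  -29/3  -17/3 ]
R4 <- R4 - (-29/21)*R3:  [     0      0      0  -21/2 ]
Multipliers (in order of application): m_{21} = 0, m_{31} = 1, m_{41} = -1, m_{32} = 1/2, m_{42} = 5/3, m_{43} = -29/21

multipliers: 0, 1, -1, 1/2, 5/3, -29/21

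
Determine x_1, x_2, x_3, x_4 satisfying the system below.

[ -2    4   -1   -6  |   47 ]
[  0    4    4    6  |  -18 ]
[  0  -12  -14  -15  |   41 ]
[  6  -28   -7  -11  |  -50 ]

(0, 4, -1, -5)

Forward elimination on [A|b]:
R4 <- R4 - (-3)*R1:  [   0  -16  -10  -29   91 ]
R3 <- R3 - (-3)*R2:  [   0    0   -2    3  -13 ]
R4 <- R4 - (-4)*R2:  [  0   0   6  -5  19 ]
R4 <- R4 - (-3)*R3:  [   0    0    0    4  -20 ]
Row echelon form:
[ -2  4  -1  -6  |   47 ]
[  0  4   4   6  |  -18 ]
[  0  0  -2   3  |  -13 ]
[  0  0   0   4  |  -20 ]
Back-substitution:
x_4 = (-20) / 4 = -5
x_3 = (-13 - (3)*(-5)) / -2 = -1
x_2 = (-18 - (4)*(-1) - (6)*(-5)) / 4 = 4
x_1 = (47 - (4)*(4) - (-1)*(-1) - (-6)*(-5)) / -2 = 0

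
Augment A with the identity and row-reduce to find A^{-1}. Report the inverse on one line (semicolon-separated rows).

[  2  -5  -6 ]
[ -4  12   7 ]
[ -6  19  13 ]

inverse = [23/20 -49/20 37/20; 1/2 -1/2 1/2; -1/5 -2/5 1/5]

Gauss-Jordan on [A | I]:
R1 <- (1/2)*R1:  [    1  -5/2    -3  |   1/2     0     0 ]
R2 <- R2 - (-4)*R1:  [  0   2  -5  |   2   1   0 ]
R3 <- R3 - (-6)*R1:  [  0   4  -5  |   3   0   1 ]
R2 <- (1/2)*R2:  [    0     1  -5/2  |     1   1/2     0 ]
R1 <- R1 - (-5/2)*R2:  [     1      0  -37/4  |      3    5/4      0 ]
R3 <- R3 - (4)*R2:  [  0   0   5  |  -1  -2   1 ]
R3 <- (1/5)*R3:  [    0     0     1  |  -1/5  -2/5   1/5 ]
R1 <- R1 - (-37/4)*R3:  [      1       0       0  |   23/20  -49/20   37/20 ]
R2 <- R2 - (-5/2)*R3:  [    0     1     0  |   1/2  -1/2   1/2 ]
Right block of [I | A^{-1}] is the inverse:
[ 23/20  -49/20  37/20 ]
[   1/2    -1/2    1/2 ]
[  -1/5    -2/5    1/5 ]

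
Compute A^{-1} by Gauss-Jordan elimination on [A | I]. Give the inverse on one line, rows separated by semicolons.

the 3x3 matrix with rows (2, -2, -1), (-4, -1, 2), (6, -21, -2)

Gauss-Jordan on [A | I]:
R1 <- (1/2)*R1:  [    1    -1  -1/2  |   1/2     0     0 ]
R2 <- R2 - (-4)*R1:  [  0  -5   0  |   2   1   0 ]
R3 <- R3 - (6)*R1:  [   0  -15    1  |   -3    0    1 ]
R2 <- (1/-5)*R2:  [    0     1     0  |  -2/5  -1/5     0 ]
R1 <- R1 - (-1)*R2:  [    1     0  -1/2  |  1/10  -1/5     0 ]
R3 <- R3 - (-15)*R2:  [  0   0   1  |  -9  -3   1 ]
R1 <- R1 - (-1/2)*R3:  [      1       0       0  |   -22/5  -17/10     1/2 ]
Right block of [I | A^{-1}] is the inverse:
[ -22/5  -17/10  1/2 ]
[  -2/5    -1/5    0 ]
[    -9      -3    1 ]

inverse = [-22/5 -17/10 1/2; -2/5 -1/5 0; -9 -3 1]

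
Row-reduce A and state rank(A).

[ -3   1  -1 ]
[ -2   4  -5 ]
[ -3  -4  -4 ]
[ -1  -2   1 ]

Row reduction:
R2 <- R2 - (2/3)*R1:  [     0   10/3  -13/3 ]
R3 <- R3 - (1)*R1:  [  0  -5  -3 ]
R4 <- R4 - (1/3)*R1:  [    0  -7/3   4/3 ]
R3 <- R3 - (-3/2)*R2:  [     0      0  -19/2 ]
R4 <- R4 - (-7/10)*R2:  [      0       0  -17/10 ]
R4 <- R4 - (17/95)*R3:  [ 0  0  0 ]
Row echelon form:
[ -3     1     -1 ]
[  0  10/3  -13/3 ]
[  0     0  -19/2 ]
[  0     0      0 ]
Nonzero rows / pivot columns: 3

rank(A) = 3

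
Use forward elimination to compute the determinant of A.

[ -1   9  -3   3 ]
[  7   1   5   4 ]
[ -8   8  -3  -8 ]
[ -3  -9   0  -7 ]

Forward elimination:
R2 <- R2 - (-7)*R1:  [   0   64  -16   25 ]
R3 <- R3 - (8)*R1:  [   0  -64   21  -32 ]
R4 <- R4 - (3)*R1:  [   0  -36    9  -16 ]
R3 <- R3 - (-1)*R2:  [  0   0   5  -7 ]
R4 <- R4 - (-9/16)*R2:  [      0       0       0  -31/16 ]
Upper-triangular form:
[ -1   9   -3       3 ]
[  0  64  -16      25 ]
[  0   0    5      -7 ]
[  0   0    0  -31/16 ]
det(A) = (-1)^0 * (-1) * (64) * (5) * (-31/16) = 620  (0 row swaps -> sign +1)

det(A) = 620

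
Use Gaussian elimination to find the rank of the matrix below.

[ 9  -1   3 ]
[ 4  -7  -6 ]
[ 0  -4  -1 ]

Row reduction:
R2 <- R2 - (4/9)*R1:  [     0  -59/9  -22/3 ]
R3 <- R3 - (36/59)*R2:  [      0       0  205/59 ]
Row echelon form:
[ 9     -1       3 ]
[ 0  -59/9   -22/3 ]
[ 0      0  205/59 ]
Nonzero rows / pivot columns: 3

rank(A) = 3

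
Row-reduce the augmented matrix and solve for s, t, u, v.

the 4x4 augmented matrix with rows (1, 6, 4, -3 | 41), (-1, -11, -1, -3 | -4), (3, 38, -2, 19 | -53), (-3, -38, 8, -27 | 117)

(4, 1, 4, -5)

Forward elimination on [A|b]:
R2 <- R2 - (-1)*R1:  [  0  -5   3  -6  37 ]
R3 <- R3 - (3)*R1:  [    0    20   -14    28  -176 ]
R4 <- R4 - (-3)*R1:  [   0  -20   20  -36  240 ]
R3 <- R3 - (-4)*R2:  [   0    0   -2    4  -28 ]
R4 <- R4 - (4)*R2:  [   0    0    8  -12   92 ]
R4 <- R4 - (-4)*R3:  [   0    0    0    4  -20 ]
Row echelon form:
[ 1   6   4  -3  |   41 ]
[ 0  -5   3  -6  |   37 ]
[ 0   0  -2   4  |  -28 ]
[ 0   0   0   4  |  -20 ]
Back-substitution:
v = (-20) / 4 = -5
u = (-28 - (4)*(-5)) / -2 = 4
t = (37 - (3)*(4) - (-6)*(-5)) / -5 = 1
s = (41 - (6)*(1) - (4)*(4) - (-3)*(-5)) / 1 = 4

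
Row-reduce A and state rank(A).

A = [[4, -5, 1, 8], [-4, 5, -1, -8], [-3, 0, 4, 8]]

rank(A) = 2

Row reduction:
R2 <- R2 - (-1)*R1:  [ 0  0  0  0 ]
R3 <- R3 - (-3/4)*R1:  [     0  -15/4   19/4     14 ]
R2 <-> R3   (pivot in column 2 was zero)
[ 4     -5     1   8 ]
[ 0  -15/4  19/4  14 ]
[ 0      0     0   0 ]
Row echelon form:
[ 4     -5     1   8 ]
[ 0  -15/4  19/4  14 ]
[ 0      0     0   0 ]
Nonzero rows / pivot columns: 2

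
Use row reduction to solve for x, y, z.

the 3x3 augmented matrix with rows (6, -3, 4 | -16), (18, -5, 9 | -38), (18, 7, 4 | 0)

Forward elimination on [A|b]:
R2 <- R2 - (3)*R1:  [  0   4  -3  10 ]
R3 <- R3 - (3)*R1:  [  0  16  -8  48 ]
R3 <- R3 - (4)*R2:  [ 0  0  4  8 ]
Row echelon form:
[ 6  -3   4  |  -16 ]
[ 0   4  -3  |   10 ]
[ 0   0   4  |    8 ]
Back-substitution:
z = (8) / 4 = 2
y = (10 - (-3)*(2)) / 4 = 4
x = (-16 - (-3)*(4) - (4)*(2)) / 6 = -2

(-2, 4, 2)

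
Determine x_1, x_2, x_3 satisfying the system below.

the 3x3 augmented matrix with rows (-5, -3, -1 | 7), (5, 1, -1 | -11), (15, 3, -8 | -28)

(-3, 3, -1)

Forward elimination on [A|b]:
R2 <- R2 - (-1)*R1:  [  0  -2  -2  -4 ]
R3 <- R3 - (-3)*R1:  [   0   -6  -11   -7 ]
R3 <- R3 - (3)*R2:  [  0   0  -5   5 ]
Row echelon form:
[ -5  -3  -1  |   7 ]
[  0  -2  -2  |  -4 ]
[  0   0  -5  |   5 ]
Back-substitution:
x_3 = (5) / -5 = -1
x_2 = (-4 - (-2)*(-1)) / -2 = 3
x_1 = (7 - (-3)*(3) - (-1)*(-1)) / -5 = -3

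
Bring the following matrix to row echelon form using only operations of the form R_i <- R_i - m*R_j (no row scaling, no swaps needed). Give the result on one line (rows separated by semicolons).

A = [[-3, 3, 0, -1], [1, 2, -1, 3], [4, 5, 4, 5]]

REF = [-3 3 0 -1; 0 3 -1 8/3; 0 0 7 -13/3]

Forward elimination:
R2 <- R2 - (-1/3)*R1:  [   0    3   -1  8/3 ]
R3 <- R3 - (-4/3)*R1:  [    0     9     4  11/3 ]
R3 <- R3 - (3)*R2:  [     0      0      7  -13/3 ]
Row echelon form:
[ -3  3   0     -1 ]
[  0  3  -1    8/3 ]
[  0  0   7  -13/3 ]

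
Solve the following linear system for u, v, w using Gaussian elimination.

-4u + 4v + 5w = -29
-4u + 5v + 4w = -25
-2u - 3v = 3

(0, -1, -5)

Forward elimination on [A|b]:
R2 <- R2 - (1)*R1:  [  0   1  -1   4 ]
R3 <- R3 - (1/2)*R1:  [    0    -5  -5/2  35/2 ]
R3 <- R3 - (-5)*R2:  [     0      0  -15/2   75/2 ]
Row echelon form:
[ -4  4      5  |   -29 ]
[  0  1     -1  |     4 ]
[  0  0  -15/2  |  75/2 ]
Back-substitution:
w = (75/2) / (-15/2) = -5
v = (4 - (-1)*(-5)) / 1 = -1
u = (-29 - (4)*(-1) - (5)*(-5)) / -4 = 0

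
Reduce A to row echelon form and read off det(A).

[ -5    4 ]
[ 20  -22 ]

det(A) = 30

Forward elimination:
R2 <- R2 - (-4)*R1:  [  0  -6 ]
Upper-triangular form:
[ -5   4 ]
[  0  -6 ]
det(A) = (-1)^0 * (-5) * (-6) = 30  (0 row swaps -> sign +1)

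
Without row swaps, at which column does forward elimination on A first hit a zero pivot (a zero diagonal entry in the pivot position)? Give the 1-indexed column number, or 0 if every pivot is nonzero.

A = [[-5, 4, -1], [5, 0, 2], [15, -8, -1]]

first zero-pivot column = 0

Naive forward elimination:
R2 <- R2 - (-1)*R1:  [ 0  4  1 ]
R3 <- R3 - (-3)*R1:  [  0   4  -4 ]
R3 <- R3 - (1)*R2:  [  0   0  -5 ]
All pivots nonzero; naive elimination completes without hitting a zero pivot.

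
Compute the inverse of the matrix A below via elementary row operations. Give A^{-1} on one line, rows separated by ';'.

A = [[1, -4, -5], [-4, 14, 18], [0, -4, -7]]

inverse = [-13/3 -4/3 -1/3; -14/3 -7/6 1/3; 8/3 2/3 -1/3]

Gauss-Jordan on [A | I]:
R2 <- R2 - (-4)*R1:  [  0  -2  -2  |   4   1   0 ]
R2 <- (1/-2)*R2:  [    0     1     1  |    -2  -1/2     0 ]
R1 <- R1 - (-4)*R2:  [  1   0  -1  |  -7  -2   0 ]
R3 <- R3 - (-4)*R2:  [  0   0  -3  |  -8  -2   1 ]
R3 <- (1/-3)*R3:  [    0     0     1  |   8/3   2/3  -1/3 ]
R1 <- R1 - (-1)*R3:  [     1      0      0  |  -13/3   -4/3   -1/3 ]
R2 <- R2 - (1)*R3:  [     0      1      0  |  -14/3   -7/6    1/3 ]
Right block of [I | A^{-1}] is the inverse:
[ -13/3  -4/3  -1/3 ]
[ -14/3  -7/6   1/3 ]
[   8/3   2/3  -1/3 ]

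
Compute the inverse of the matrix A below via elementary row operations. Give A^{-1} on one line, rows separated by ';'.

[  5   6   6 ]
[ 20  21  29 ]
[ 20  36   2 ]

Gauss-Jordan on [A | I]:
R1 <- (1/5)*R1:  [   1  6/5  6/5  |  1/5    0    0 ]
R2 <- R2 - (20)*R1:  [  0  -3   5  |  -4   1   0 ]
R3 <- R3 - (20)*R1:  [   0   12  -22  |   -4    0    1 ]
R2 <- (1/-3)*R2:  [    0     1  -5/3  |   4/3  -1/3     0 ]
R1 <- R1 - (6/5)*R2:  [    1     0  16/5  |  -7/5   2/5     0 ]
R3 <- R3 - (12)*R2:  [   0    0   -2  |  -20    4    1 ]
R3 <- (1/-2)*R3:  [    0     0     1  |    10    -2  -1/2 ]
R1 <- R1 - (16/5)*R3:  [      1       0       0  |  -167/5    34/5     8/5 ]
R2 <- R2 - (-5/3)*R3:  [     0      1      0  |     18  -11/3   -5/6 ]
Right block of [I | A^{-1}] is the inverse:
[ -167/5   34/5   8/5 ]
[     18  -11/3  -5/6 ]
[     10     -2  -1/2 ]

inverse = [-167/5 34/5 8/5; 18 -11/3 -5/6; 10 -2 -1/2]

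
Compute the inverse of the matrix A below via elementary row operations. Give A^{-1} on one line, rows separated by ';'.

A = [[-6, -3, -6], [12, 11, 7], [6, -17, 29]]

inverse = [-73/15 -21/10 -1/2; 17/5 23/15 1/3; 3 4/3 1/3]

Gauss-Jordan on [A | I]:
R1 <- (1/-6)*R1:  [    1   1/2     1  |  -1/6     0     0 ]
R2 <- R2 - (12)*R1:  [  0   5  -5  |   2   1   0 ]
R3 <- R3 - (6)*R1:  [   0  -20   23  |    1    0    1 ]
R2 <- (1/5)*R2:  [   0    1   -1  |  2/5  1/5    0 ]
R1 <- R1 - (1/2)*R2:  [      1       0     3/2  |  -11/30   -1/10       0 ]
R3 <- R3 - (-20)*R2:  [ 0  0  3  |  9  4  1 ]
R3 <- (1/3)*R3:  [   0    0    1  |    3  4/3  1/3 ]
R1 <- R1 - (3/2)*R3:  [      1       0       0  |  -73/15  -21/10    -1/2 ]
R2 <- R2 - (-1)*R3:  [     0      1      0  |   17/5  23/15    1/3 ]
Right block of [I | A^{-1}] is the inverse:
[ -73/15  -21/10  -1/2 ]
[   17/5   23/15   1/3 ]
[      3     4/3   1/3 ]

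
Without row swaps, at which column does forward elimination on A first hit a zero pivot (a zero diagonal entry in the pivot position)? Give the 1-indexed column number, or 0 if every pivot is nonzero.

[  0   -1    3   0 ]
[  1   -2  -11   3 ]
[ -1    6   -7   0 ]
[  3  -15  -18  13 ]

first zero-pivot column = 1

Naive forward elimination:
Pivot entry (1,1) is zero but row 2 has 1 in column 1 -> naive elimination stops; a row interchange (e.g. R1 <-> R2) would be required here.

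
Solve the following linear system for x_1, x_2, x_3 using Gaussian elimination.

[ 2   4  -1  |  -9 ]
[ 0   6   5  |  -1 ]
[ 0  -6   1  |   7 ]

Forward elimination on [A|b]:
R3 <- R3 - (-1)*R2:  [ 0  0  6  6 ]
Row echelon form:
[ 2  4  -1  |  -9 ]
[ 0  6   5  |  -1 ]
[ 0  0   6  |   6 ]
Back-substitution:
x_3 = (6) / 6 = 1
x_2 = (-1 - (5)*(1)) / 6 = -1
x_1 = (-9 - (4)*(-1) - (-1)*(1)) / 2 = -2

(-2, -1, 1)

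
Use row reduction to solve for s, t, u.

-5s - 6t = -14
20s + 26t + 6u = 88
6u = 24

(-2, 4, 4)

Forward elimination on [A|b]:
R2 <- R2 - (-4)*R1:  [  0   2   6  32 ]
Row echelon form:
[ -5  -6  0  |  -14 ]
[  0   2  6  |   32 ]
[  0   0  6  |   24 ]
Back-substitution:
u = (24) / 6 = 4
t = (32 - (6)*(4)) / 2 = 4
s = (-14 - (-6)*(4)) / -5 = -2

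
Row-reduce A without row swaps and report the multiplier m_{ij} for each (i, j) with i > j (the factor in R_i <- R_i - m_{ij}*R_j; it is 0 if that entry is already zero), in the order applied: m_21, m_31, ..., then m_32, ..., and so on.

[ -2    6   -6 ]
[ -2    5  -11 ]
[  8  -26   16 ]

Forward elimination:
R2 <- R2 - (1)*R1:  [  0  -1  -5 ]
R3 <- R3 - (-4)*R1:  [  0  -2  -8 ]
R3 <- R3 - (2)*R2:  [ 0  0  2 ]
Multipliers (in order of application): m_{21} = 1, m_{31} = -4, m_{32} = 2

multipliers: 1, -4, 2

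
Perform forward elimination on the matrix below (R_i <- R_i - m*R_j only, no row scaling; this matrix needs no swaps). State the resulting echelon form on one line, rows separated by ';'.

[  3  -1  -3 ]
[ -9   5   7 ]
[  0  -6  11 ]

Forward elimination:
R2 <- R2 - (-3)*R1:  [  0   2  -2 ]
R3 <- R3 - (-3)*R2:  [ 0  0  5 ]
Row echelon form:
[ 3  -1  -3 ]
[ 0   2  -2 ]
[ 0   0   5 ]

REF = [3 -1 -3; 0 2 -2; 0 0 5]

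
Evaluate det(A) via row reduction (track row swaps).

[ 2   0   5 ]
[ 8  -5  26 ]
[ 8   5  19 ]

det(A) = -50

Forward elimination:
R2 <- R2 - (4)*R1:  [  0  -5   6 ]
R3 <- R3 - (4)*R1:  [  0   5  -1 ]
R3 <- R3 - (-1)*R2:  [ 0  0  5 ]
Upper-triangular form:
[ 2   0  5 ]
[ 0  -5  6 ]
[ 0   0  5 ]
det(A) = (-1)^0 * (2) * (-5) * (5) = -50  (0 row swaps -> sign +1)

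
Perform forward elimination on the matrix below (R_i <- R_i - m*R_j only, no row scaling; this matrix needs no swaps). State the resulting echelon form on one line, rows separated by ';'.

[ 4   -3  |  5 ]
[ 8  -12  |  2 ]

Forward elimination:
R2 <- R2 - (2)*R1:  [  0  -6  -8 ]
Row echelon form:
[ 4  -3  |   5 ]
[ 0  -6  |  -8 ]

REF = [4 -3 5; 0 -6 -8]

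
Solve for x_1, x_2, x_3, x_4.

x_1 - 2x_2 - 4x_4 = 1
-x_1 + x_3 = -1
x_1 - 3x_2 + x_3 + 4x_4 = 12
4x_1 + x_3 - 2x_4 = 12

Forward elimination on [A|b]:
R2 <- R2 - (-1)*R1:  [  0  -2   1  -4   0 ]
R3 <- R3 - (1)*R1:  [  0  -1   1   8  11 ]
R4 <- R4 - (4)*R1:  [  0   8   1  14   8 ]
R3 <- R3 - (1/2)*R2:  [   0    0  1/2   10   11 ]
R4 <- R4 - (-4)*R2:  [  0   0   5  -2   8 ]
R4 <- R4 - (10)*R3:  [    0     0     0  -102  -102 ]
Row echelon form:
[ 1  -2    0    -4  |     1 ]
[ 0  -2    1    -4  |     0 ]
[ 0   0  1/2    10  |    11 ]
[ 0   0    0  -102  |  -102 ]
Back-substitution:
x_4 = (-102) / -102 = 1
x_3 = (11 - (10)*(1)) / (1/2) = 2
x_2 = (0 - (1)*(2) - (-4)*(1)) / -2 = -1
x_1 = (1 - (-2)*(-1) - (-4)*(1)) / 1 = 3

(3, -1, 2, 1)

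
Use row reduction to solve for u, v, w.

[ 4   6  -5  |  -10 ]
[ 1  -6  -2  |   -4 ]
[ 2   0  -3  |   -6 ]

Forward elimination on [A|b]:
R2 <- R2 - (1/4)*R1:  [     0  -15/2   -3/4   -3/2 ]
R3 <- R3 - (1/2)*R1:  [    0    -3  -1/2    -1 ]
R3 <- R3 - (2/5)*R2:  [    0     0  -1/5  -2/5 ]
Row echelon form:
[ 4      6    -5  |   -10 ]
[ 0  -15/2  -3/4  |  -3/2 ]
[ 0      0  -1/5  |  -2/5 ]
Back-substitution:
w = (-2/5) / (-1/5) = 2
v = (-3/2 - (-3/4)*(2)) / (-15/2) = 0
u = (-10 - (6)*(0) - (-5)*(2)) / 4 = 0

(0, 0, 2)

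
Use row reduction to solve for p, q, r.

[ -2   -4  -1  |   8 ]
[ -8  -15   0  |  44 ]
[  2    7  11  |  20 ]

(2, -4, 4)

Forward elimination on [A|b]:
R2 <- R2 - (4)*R1:  [  0   1   4  12 ]
R3 <- R3 - (-1)*R1:  [  0   3  10  28 ]
R3 <- R3 - (3)*R2:  [  0   0  -2  -8 ]
Row echelon form:
[ -2  -4  -1  |   8 ]
[  0   1   4  |  12 ]
[  0   0  -2  |  -8 ]
Back-substitution:
r = (-8) / -2 = 4
q = (12 - (4)*(4)) / 1 = -4
p = (8 - (-4)*(-4) - (-1)*(4)) / -2 = 2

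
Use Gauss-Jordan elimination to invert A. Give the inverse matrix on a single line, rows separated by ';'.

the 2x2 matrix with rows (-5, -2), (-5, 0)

Gauss-Jordan on [A | I]:
R1 <- (1/-5)*R1:  [    1   2/5  |  -1/5     0 ]
R2 <- R2 - (-5)*R1:  [  0   2  |  -1   1 ]
R2 <- (1/2)*R2:  [    0     1  |  -1/2   1/2 ]
R1 <- R1 - (2/5)*R2:  [    1     0  |     0  -1/5 ]
Right block of [I | A^{-1}] is the inverse:
[    0  -1/5 ]
[ -1/2   1/2 ]

inverse = [0 -1/5; -1/2 1/2]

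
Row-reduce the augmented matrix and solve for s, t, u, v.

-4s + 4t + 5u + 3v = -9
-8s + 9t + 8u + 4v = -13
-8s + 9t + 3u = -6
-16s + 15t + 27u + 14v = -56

Forward elimination on [A|b]:
R2 <- R2 - (2)*R1:  [  0   1  -2  -2   5 ]
R3 <- R3 - (2)*R1:  [  0   1  -7  -6  12 ]
R4 <- R4 - (4)*R1:  [   0   -1    7    2  -20 ]
R3 <- R3 - (1)*R2:  [  0   0  -5  -4   7 ]
R4 <- R4 - (-1)*R2:  [   0    0    5    0  -15 ]
R4 <- R4 - (-1)*R3:  [  0   0   0  -4  -8 ]
Row echelon form:
[ -4  4   5   3  |  -9 ]
[  0  1  -2  -2  |   5 ]
[  0  0  -5  -4  |   7 ]
[  0  0   0  -4  |  -8 ]
Back-substitution:
v = (-8) / -4 = 2
u = (7 - (-4)*(2)) / -5 = -3
t = (5 - (-2)*(-3) - (-2)*(2)) / 1 = 3
s = (-9 - (4)*(3) - (5)*(-3) - (3)*(2)) / -4 = 3

(3, 3, -3, 2)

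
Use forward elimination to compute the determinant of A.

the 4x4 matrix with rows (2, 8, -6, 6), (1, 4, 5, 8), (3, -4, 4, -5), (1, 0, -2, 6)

det(A) = 2024

Forward elimination:
R2 <- R2 - (1/2)*R1:  [ 0  0  8  5 ]
R3 <- R3 - (3/2)*R1:  [   0  -16   13  -14 ]
R4 <- R4 - (1/2)*R1:  [  0  -4   1   3 ]
R2 <-> R3   (pivot in column 2 was zero)
[ 2    8  -6    6 ]
[ 0  -16  13  -14 ]
[ 0    0   8    5 ]
[ 0   -4   1    3 ]
R4 <- R4 - (1/4)*R2:  [    0     0  -9/4  13/2 ]
R4 <- R4 - (-9/32)*R3:  [      0       0       0  253/32 ]
Upper-triangular form:
[ 2    8  -6       6 ]
[ 0  -16  13     -14 ]
[ 0    0   8       5 ]
[ 0    0   0  253/32 ]
det(A) = (-1)^1 * (2) * (-16) * (8) * (253/32) = 2024  (1 row swap -> sign -1)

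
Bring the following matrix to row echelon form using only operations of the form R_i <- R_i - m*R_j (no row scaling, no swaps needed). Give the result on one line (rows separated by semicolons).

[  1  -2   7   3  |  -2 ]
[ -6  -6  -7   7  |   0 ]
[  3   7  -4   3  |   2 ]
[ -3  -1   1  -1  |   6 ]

Forward elimination:
R2 <- R2 - (-6)*R1:  [   0  -18   35   25  -12 ]
R3 <- R3 - (3)*R1:  [   0   13  -25   -6    8 ]
R4 <- R4 - (-3)*R1:  [  0  -7  22   8   0 ]
R3 <- R3 - (-13/18)*R2:  [      0       0    5/18  217/18    -2/3 ]
R4 <- R4 - (7/18)*R2:  [      0       0  151/18  -31/18    14/3 ]
R4 <- R4 - (151/5)*R3:  [       0        0        0  -1829/5    124/5 ]
Row echelon form:
[ 1   -2     7        3  |     -2 ]
[ 0  -18    35       25  |    -12 ]
[ 0    0  5/18   217/18  |   -2/3 ]
[ 0    0     0  -1829/5  |  124/5 ]

REF = [1 -2 7 3 -2; 0 -18 35 25 -12; 0 0 5/18 217/18 -2/3; 0 0 0 -1829/5 124/5]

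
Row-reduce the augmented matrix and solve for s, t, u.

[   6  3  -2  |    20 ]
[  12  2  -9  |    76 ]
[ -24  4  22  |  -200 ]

(4, -4, -4)

Forward elimination on [A|b]:
R2 <- R2 - (2)*R1:  [  0  -4  -5  36 ]
R3 <- R3 - (-4)*R1:  [    0    16    14  -120 ]
R3 <- R3 - (-4)*R2:  [  0   0  -6  24 ]
Row echelon form:
[ 6   3  -2  |  20 ]
[ 0  -4  -5  |  36 ]
[ 0   0  -6  |  24 ]
Back-substitution:
u = (24) / -6 = -4
t = (36 - (-5)*(-4)) / -4 = -4
s = (20 - (3)*(-4) - (-2)*(-4)) / 6 = 4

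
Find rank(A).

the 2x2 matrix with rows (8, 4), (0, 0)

Row reduction:
Row echelon form:
[ 8  4 ]
[ 0  0 ]
Nonzero rows / pivot columns: 1

rank(A) = 1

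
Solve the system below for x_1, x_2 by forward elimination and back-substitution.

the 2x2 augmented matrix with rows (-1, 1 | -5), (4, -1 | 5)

Forward elimination on [A|b]:
R2 <- R2 - (-4)*R1:  [   0    3  -15 ]
Row echelon form:
[ -1  1  |   -5 ]
[  0  3  |  -15 ]
Back-substitution:
x_2 = (-15) / 3 = -5
x_1 = (-5 - (1)*(-5)) / -1 = 0

(0, -5)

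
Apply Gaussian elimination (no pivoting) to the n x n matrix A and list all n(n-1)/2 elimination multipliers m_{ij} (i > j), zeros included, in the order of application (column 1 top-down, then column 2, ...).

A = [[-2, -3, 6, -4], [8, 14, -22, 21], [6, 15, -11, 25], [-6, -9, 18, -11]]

multipliers: -4, -3, 3, 3, 0, 0

Forward elimination:
R2 <- R2 - (-4)*R1:  [ 0  2  2  5 ]
R3 <- R3 - (-3)*R1:  [  0   6   7  13 ]
R4 <- R4 - (3)*R1:  [ 0  0  0  1 ]
R3 <- R3 - (3)*R2:  [  0   0   1  -2 ]
R4: entry in column 2 is already 0 -> m_{42} = 0 (no row operation needed)
R4: entry in column 3 is already 0 -> m_{43} = 0 (no row operation needed)
Multipliers (in order of application): m_{21} = -4, m_{31} = -3, m_{41} = 3, m_{32} = 3, m_{42} = 0, m_{43} = 0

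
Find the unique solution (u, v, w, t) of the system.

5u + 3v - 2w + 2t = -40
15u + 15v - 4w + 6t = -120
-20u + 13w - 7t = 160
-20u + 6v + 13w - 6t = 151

Forward elimination on [A|b]:
R2 <- R2 - (3)*R1:  [ 0  6  2  0  0 ]
R3 <- R3 - (-4)*R1:  [  0  12   5   1   0 ]
R4 <- R4 - (-4)*R1:  [  0  18   5   2  -9 ]
R3 <- R3 - (2)*R2:  [ 0  0  1  1  0 ]
R4 <- R4 - (3)*R2:  [  0   0  -1   2  -9 ]
R4 <- R4 - (-1)*R3:  [  0   0   0   3  -9 ]
Row echelon form:
[ 5  3  -2  2  |  -40 ]
[ 0  6   2  0  |    0 ]
[ 0  0   1  1  |    0 ]
[ 0  0   0  3  |   -9 ]
Back-substitution:
t = (-9) / 3 = -3
w = (0 - (1)*(-3)) / 1 = 3
v = (0 - (2)*(3)) / 6 = -1
u = (-40 - (3)*(-1) - (-2)*(3) - (2)*(-3)) / 5 = -5

(-5, -1, 3, -3)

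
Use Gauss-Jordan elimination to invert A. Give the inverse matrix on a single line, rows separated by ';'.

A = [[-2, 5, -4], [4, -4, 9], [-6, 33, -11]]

Gauss-Jordan on [A | I]:
R1 <- (1/-2)*R1:  [    1  -5/2     2  |  -1/2     0     0 ]
R2 <- R2 - (4)*R1:  [ 0  6  1  |  2  1  0 ]
R3 <- R3 - (-6)*R1:  [  0  18   1  |  -3   0   1 ]
R2 <- (1/6)*R2:  [   0    1  1/6  |  1/3  1/6    0 ]
R1 <- R1 - (-5/2)*R2:  [     1      0  29/12  |    1/3   5/12      0 ]
R3 <- R3 - (18)*R2:  [  0   0  -2  |  -9  -3   1 ]
R3 <- (1/-2)*R3:  [    0     0     1  |   9/2   3/2  -1/2 ]
R1 <- R1 - (29/12)*R3:  [       1        0        0  |  -253/24   -77/24    29/24 ]
R2 <- R2 - (1/6)*R3:  [     0      1      0  |  -5/12  -1/12   1/12 ]
Right block of [I | A^{-1}] is the inverse:
[ -253/24  -77/24  29/24 ]
[   -5/12   -1/12   1/12 ]
[     9/2     3/2   -1/2 ]

inverse = [-253/24 -77/24 29/24; -5/12 -1/12 1/12; 9/2 3/2 -1/2]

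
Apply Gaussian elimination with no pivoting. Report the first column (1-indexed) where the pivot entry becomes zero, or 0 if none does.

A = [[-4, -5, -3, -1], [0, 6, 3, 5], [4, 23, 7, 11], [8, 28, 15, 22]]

first zero-pivot column = 0

Naive forward elimination:
R3 <- R3 - (-1)*R1:  [  0  18   4  10 ]
R4 <- R4 - (-2)*R1:  [  0  18   9  20 ]
R3 <- R3 - (3)*R2:  [  0   0  -5  -5 ]
R4 <- R4 - (3)*R2:  [ 0  0  0  5 ]
All pivots nonzero; naive elimination completes without hitting a zero pivot.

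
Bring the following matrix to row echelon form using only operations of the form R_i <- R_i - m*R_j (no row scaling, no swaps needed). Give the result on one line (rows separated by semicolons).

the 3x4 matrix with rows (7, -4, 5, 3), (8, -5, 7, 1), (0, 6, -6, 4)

REF = [7 -4 5 3; 0 -3/7 9/7 -17/7; 0 0 12 -30]

Forward elimination:
R2 <- R2 - (8/7)*R1:  [     0   -3/7    9/7  -17/7 ]
R3 <- R3 - (-14)*R2:  [   0    0   12  -30 ]
Row echelon form:
[ 7    -4    5      3 ]
[ 0  -3/7  9/7  -17/7 ]
[ 0     0   12    -30 ]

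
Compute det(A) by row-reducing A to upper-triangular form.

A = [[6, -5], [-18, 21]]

Forward elimination:
R2 <- R2 - (-3)*R1:  [ 0  6 ]
Upper-triangular form:
[ 6  -5 ]
[ 0   6 ]
det(A) = (-1)^0 * (6) * (6) = 36  (0 row swaps -> sign +1)

det(A) = 36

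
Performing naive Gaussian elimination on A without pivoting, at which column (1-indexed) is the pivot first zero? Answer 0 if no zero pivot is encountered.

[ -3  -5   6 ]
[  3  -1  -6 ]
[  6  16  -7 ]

Naive forward elimination:
R2 <- R2 - (-1)*R1:  [  0  -6   0 ]
R3 <- R3 - (-2)*R1:  [ 0  6  5 ]
R3 <- R3 - (-1)*R2:  [ 0  0  5 ]
All pivots nonzero; naive elimination completes without hitting a zero pivot.

first zero-pivot column = 0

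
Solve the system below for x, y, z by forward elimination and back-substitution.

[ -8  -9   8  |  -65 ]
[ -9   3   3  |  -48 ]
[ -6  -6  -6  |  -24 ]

(5, 1, -2)

Forward elimination on [A|b]:
R2 <- R2 - (9/8)*R1:  [     0  105/8     -6  201/8 ]
R3 <- R3 - (3/4)*R1:  [    0   3/4   -12  99/4 ]
R3 <- R3 - (2/35)*R2:  [       0        0  -408/35   816/35 ]
Row echelon form:
[ -8     -9        8  |     -65 ]
[  0  105/8       -6  |   201/8 ]
[  0      0  -408/35  |  816/35 ]
Back-substitution:
z = (816/35) / (-408/35) = -2
y = (201/8 - (-6)*(-2)) / (105/8) = 1
x = (-65 - (-9)*(1) - (8)*(-2)) / -8 = 5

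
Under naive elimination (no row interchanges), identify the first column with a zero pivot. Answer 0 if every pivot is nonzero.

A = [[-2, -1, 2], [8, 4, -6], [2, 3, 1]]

first zero-pivot column = 2

Naive forward elimination:
R2 <- R2 - (-4)*R1:  [ 0  0  2 ]
R3 <- R3 - (-1)*R1:  [ 0  2  3 ]
Matrix at this point:
[ -2  -1  2 ]
[  0   0  2 ]
[  0   2  3 ]
Pivot entry (2,2) is zero but row 3 has 2 in column 2 -> naive elimination stops; a row interchange (e.g. R2 <-> R3) would be required here.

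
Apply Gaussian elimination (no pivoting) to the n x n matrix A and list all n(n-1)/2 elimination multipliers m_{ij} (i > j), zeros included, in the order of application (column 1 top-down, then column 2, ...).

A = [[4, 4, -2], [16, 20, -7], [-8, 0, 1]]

multipliers: 4, -2, 2

Forward elimination:
R2 <- R2 - (4)*R1:  [ 0  4  1 ]
R3 <- R3 - (-2)*R1:  [  0   8  -3 ]
R3 <- R3 - (2)*R2:  [  0   0  -5 ]
Multipliers (in order of application): m_{21} = 4, m_{31} = -2, m_{32} = 2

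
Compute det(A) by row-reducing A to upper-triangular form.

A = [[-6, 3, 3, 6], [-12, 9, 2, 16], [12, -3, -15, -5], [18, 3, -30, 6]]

det(A) = 450

Forward elimination:
R2 <- R2 - (2)*R1:  [  0   3  -4   4 ]
R3 <- R3 - (-2)*R1:  [  0   3  -9   7 ]
R4 <- R4 - (-3)*R1:  [   0   12  -21   24 ]
R3 <- R3 - (1)*R2:  [  0   0  -5   3 ]
R4 <- R4 - (4)*R2:  [  0   0  -5   8 ]
R4 <- R4 - (1)*R3:  [ 0  0  0  5 ]
Upper-triangular form:
[ -6  3   3  6 ]
[  0  3  -4  4 ]
[  0  0  -5  3 ]
[  0  0   0  5 ]
det(A) = (-1)^0 * (-6) * (3) * (-5) * (5) = 450  (0 row swaps -> sign +1)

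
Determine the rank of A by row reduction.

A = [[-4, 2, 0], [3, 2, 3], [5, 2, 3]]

Row reduction:
R2 <- R2 - (-3/4)*R1:  [   0  7/2    3 ]
R3 <- R3 - (-5/4)*R1:  [   0  9/2    3 ]
R3 <- R3 - (9/7)*R2:  [    0     0  -6/7 ]
Row echelon form:
[ -4    2     0 ]
[  0  7/2     3 ]
[  0    0  -6/7 ]
Nonzero rows / pivot columns: 3

rank(A) = 3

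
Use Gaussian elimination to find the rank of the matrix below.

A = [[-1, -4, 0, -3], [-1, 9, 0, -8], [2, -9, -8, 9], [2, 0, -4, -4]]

rank(A) = 4

Row reduction:
R2 <- R2 - (1)*R1:  [  0  13   0  -5 ]
R3 <- R3 - (-2)*R1:  [   0  -17   -8    3 ]
R4 <- R4 - (-2)*R1:  [   0   -8   -4  -10 ]
R3 <- R3 - (-17/13)*R2:  [      0       0      -8  -46/13 ]
R4 <- R4 - (-8/13)*R2:  [       0        0       -4  -170/13 ]
R4 <- R4 - (1/2)*R3:  [       0        0        0  -147/13 ]
Row echelon form:
[ -1  -4   0       -3 ]
[  0  13   0       -5 ]
[  0   0  -8   -46/13 ]
[  0   0   0  -147/13 ]
Nonzero rows / pivot columns: 4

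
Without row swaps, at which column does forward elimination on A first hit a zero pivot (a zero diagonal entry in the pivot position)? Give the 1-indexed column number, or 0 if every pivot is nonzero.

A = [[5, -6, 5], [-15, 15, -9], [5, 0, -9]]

first zero-pivot column = 0

Naive forward elimination:
R2 <- R2 - (-3)*R1:  [  0  -3   6 ]
R3 <- R3 - (1)*R1:  [   0    6  -14 ]
R3 <- R3 - (-2)*R2:  [  0   0  -2 ]
All pivots nonzero; naive elimination completes without hitting a zero pivot.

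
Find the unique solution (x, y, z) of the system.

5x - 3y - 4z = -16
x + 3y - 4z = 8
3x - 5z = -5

(0, 4, 1)

Forward elimination on [A|b]:
R2 <- R2 - (1/5)*R1:  [     0   18/5  -16/5   56/5 ]
R3 <- R3 - (3/5)*R1:  [     0    9/5  -13/5   23/5 ]
R3 <- R3 - (1/2)*R2:  [  0   0  -1  -1 ]
Row echelon form:
[ 5    -3     -4  |   -16 ]
[ 0  18/5  -16/5  |  56/5 ]
[ 0     0     -1  |    -1 ]
Back-substitution:
z = (-1) / -1 = 1
y = (56/5 - (-16/5)*(1)) / (18/5) = 4
x = (-16 - (-3)*(4) - (-4)*(1)) / 5 = 0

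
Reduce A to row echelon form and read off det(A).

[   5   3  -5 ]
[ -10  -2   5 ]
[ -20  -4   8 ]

det(A) = -40

Forward elimination:
R2 <- R2 - (-2)*R1:  [  0   4  -5 ]
R3 <- R3 - (-4)*R1:  [   0    8  -12 ]
R3 <- R3 - (2)*R2:  [  0   0  -2 ]
Upper-triangular form:
[ 5  3  -5 ]
[ 0  4  -5 ]
[ 0  0  -2 ]
det(A) = (-1)^0 * (5) * (4) * (-2) = -40  (0 row swaps -> sign +1)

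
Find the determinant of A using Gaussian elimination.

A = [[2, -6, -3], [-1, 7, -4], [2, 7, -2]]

det(A) = 151

Forward elimination:
R2 <- R2 - (-1/2)*R1:  [     0      4  -11/2 ]
R3 <- R3 - (1)*R1:  [  0  13   1 ]
R3 <- R3 - (13/4)*R2:  [     0      0  151/8 ]
Upper-triangular form:
[ 2  -6     -3 ]
[ 0   4  -11/2 ]
[ 0   0  151/8 ]
det(A) = (-1)^0 * (2) * (4) * (151/8) = 151  (0 row swaps -> sign +1)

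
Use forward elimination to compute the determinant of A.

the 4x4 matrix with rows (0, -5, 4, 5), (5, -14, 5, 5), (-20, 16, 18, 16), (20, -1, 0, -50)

det(A) = 150

Forward elimination:
R1 <-> R2   (pivot in column 1 was zero)
[   5  -14   5    5 ]
[   0   -5   4    5 ]
[ -20   16  18   16 ]
[  20   -1   0  -50 ]
R3 <- R3 - (-4)*R1:  [   0  -40   38   36 ]
R4 <- R4 - (4)*R1:  [   0   55  -20  -70 ]
R3 <- R3 - (8)*R2:  [  0   0   6  -4 ]
R4 <- R4 - (-11)*R2:  [   0    0   24  -15 ]
R4 <- R4 - (4)*R3:  [ 0  0  0  1 ]
Upper-triangular form:
[ 5  -14  5   5 ]
[ 0   -5  4   5 ]
[ 0    0  6  -4 ]
[ 0    0  0   1 ]
det(A) = (-1)^1 * (5) * (-5) * (6) * (1) = 150  (1 row swap -> sign -1)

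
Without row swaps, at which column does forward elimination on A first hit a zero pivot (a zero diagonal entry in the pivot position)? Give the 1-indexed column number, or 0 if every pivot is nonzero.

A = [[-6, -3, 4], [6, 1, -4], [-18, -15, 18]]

first zero-pivot column = 0

Naive forward elimination:
R2 <- R2 - (-1)*R1:  [  0  -2   0 ]
R3 <- R3 - (3)*R1:  [  0  -6   6 ]
R3 <- R3 - (3)*R2:  [ 0  0  6 ]
All pivots nonzero; naive elimination completes without hitting a zero pivot.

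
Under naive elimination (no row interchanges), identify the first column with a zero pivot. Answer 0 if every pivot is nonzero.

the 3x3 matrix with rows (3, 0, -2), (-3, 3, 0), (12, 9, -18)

Naive forward elimination:
R2 <- R2 - (-1)*R1:  [  0   3  -2 ]
R3 <- R3 - (4)*R1:  [   0    9  -10 ]
R3 <- R3 - (3)*R2:  [  0   0  -4 ]
All pivots nonzero; naive elimination completes without hitting a zero pivot.

first zero-pivot column = 0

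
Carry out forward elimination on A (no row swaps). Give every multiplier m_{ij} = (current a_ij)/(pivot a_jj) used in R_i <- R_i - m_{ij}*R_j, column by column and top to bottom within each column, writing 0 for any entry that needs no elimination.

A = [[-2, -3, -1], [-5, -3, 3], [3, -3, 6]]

multipliers: 5/2, -3/2, -5/3

Forward elimination:
R2 <- R2 - (5/2)*R1:  [    0   9/2  11/2 ]
R3 <- R3 - (-3/2)*R1:  [     0  -15/2    9/2 ]
R3 <- R3 - (-5/3)*R2:  [    0     0  41/3 ]
Multipliers (in order of application): m_{21} = 5/2, m_{31} = -3/2, m_{32} = -5/3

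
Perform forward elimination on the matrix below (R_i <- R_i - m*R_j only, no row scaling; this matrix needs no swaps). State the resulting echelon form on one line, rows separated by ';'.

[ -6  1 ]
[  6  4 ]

Forward elimination:
R2 <- R2 - (-1)*R1:  [ 0  5 ]
Row echelon form:
[ -6  1 ]
[  0  5 ]

REF = [-6 1; 0 5]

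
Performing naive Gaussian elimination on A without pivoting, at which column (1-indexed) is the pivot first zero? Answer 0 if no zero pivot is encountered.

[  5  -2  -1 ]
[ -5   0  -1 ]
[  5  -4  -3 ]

first zero-pivot column = 3

Naive forward elimination:
R2 <- R2 - (-1)*R1:  [  0  -2  -2 ]
R3 <- R3 - (1)*R1:  [  0  -2  -2 ]
R3 <- R3 - (1)*R2:  [ 0  0  0 ]
Matrix at this point:
[ 5  -2  -1 ]
[ 0  -2  -2 ]
[ 0   0   0 ]
Pivot entry (3,3) in the last row is zero and there are no rows below to swap with -> zero pivot in column 3 (A is singular).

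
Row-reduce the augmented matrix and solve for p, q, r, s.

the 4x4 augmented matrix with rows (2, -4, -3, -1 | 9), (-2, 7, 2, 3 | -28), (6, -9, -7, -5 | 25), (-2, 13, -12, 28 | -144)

(0, -4, 3, -2)

Forward elimination on [A|b]:
R2 <- R2 - (-1)*R1:  [   0    3   -1    2  -19 ]
R3 <- R3 - (3)*R1:  [  0   3   2  -2  -2 ]
R4 <- R4 - (-1)*R1:  [    0     9   -15    27  -135 ]
R3 <- R3 - (1)*R2:  [  0   0   3  -4  17 ]
R4 <- R4 - (3)*R2:  [   0    0  -12   21  -78 ]
R4 <- R4 - (-4)*R3:  [   0    0    0    5  -10 ]
Row echelon form:
[ 2  -4  -3  -1  |    9 ]
[ 0   3  -1   2  |  -19 ]
[ 0   0   3  -4  |   17 ]
[ 0   0   0   5  |  -10 ]
Back-substitution:
s = (-10) / 5 = -2
r = (17 - (-4)*(-2)) / 3 = 3
q = (-19 - (-1)*(3) - (2)*(-2)) / 3 = -4
p = (9 - (-4)*(-4) - (-3)*(3) - (-1)*(-2)) / 2 = 0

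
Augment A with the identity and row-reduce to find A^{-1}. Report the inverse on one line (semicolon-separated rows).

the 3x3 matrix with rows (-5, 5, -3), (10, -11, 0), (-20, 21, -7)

inverse = [-77/5 28/5 33/5; -14 5 6; 2 -1 -1]

Gauss-Jordan on [A | I]:
R1 <- (1/-5)*R1:  [    1    -1   3/5  |  -1/5     0     0 ]
R2 <- R2 - (10)*R1:  [  0  -1  -6  |   2   1   0 ]
R3 <- R3 - (-20)*R1:  [  0   1   5  |  -4   0   1 ]
R2 <- (1/-1)*R2:  [  0   1   6  |  -2  -1   0 ]
R1 <- R1 - (-1)*R2:  [     1      0   33/5  |  -11/5     -1      0 ]
R3 <- R3 - (1)*R2:  [  0   0  -1  |  -2   1   1 ]
R3 <- (1/-1)*R3:  [  0   0   1  |   2  -1  -1 ]
R1 <- R1 - (33/5)*R3:  [     1      0      0  |  -77/5   28/5   33/5 ]
R2 <- R2 - (6)*R3:  [   0    1    0  |  -14    5    6 ]
Right block of [I | A^{-1}] is the inverse:
[ -77/5  28/5  33/5 ]
[   -14     5     6 ]
[     2    -1    -1 ]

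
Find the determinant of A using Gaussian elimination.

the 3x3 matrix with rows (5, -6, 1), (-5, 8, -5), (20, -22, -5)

det(A) = -50

Forward elimination:
R2 <- R2 - (-1)*R1:  [  0   2  -4 ]
R3 <- R3 - (4)*R1:  [  0   2  -9 ]
R3 <- R3 - (1)*R2:  [  0   0  -5 ]
Upper-triangular form:
[ 5  -6   1 ]
[ 0   2  -4 ]
[ 0   0  -5 ]
det(A) = (-1)^0 * (5) * (2) * (-5) = -50  (0 row swaps -> sign +1)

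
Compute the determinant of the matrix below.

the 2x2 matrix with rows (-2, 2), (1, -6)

Forward elimination:
R2 <- R2 - (-1/2)*R1:  [  0  -5 ]
Upper-triangular form:
[ -2   2 ]
[  0  -5 ]
det(A) = (-1)^0 * (-2) * (-5) = 10  (0 row swaps -> sign +1)

det(A) = 10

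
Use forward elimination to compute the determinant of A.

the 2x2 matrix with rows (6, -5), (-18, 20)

det(A) = 30

Forward elimination:
R2 <- R2 - (-3)*R1:  [ 0  5 ]
Upper-triangular form:
[ 6  -5 ]
[ 0   5 ]
det(A) = (-1)^0 * (6) * (5) = 30  (0 row swaps -> sign +1)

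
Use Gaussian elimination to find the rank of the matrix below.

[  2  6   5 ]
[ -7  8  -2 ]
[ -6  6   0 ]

Row reduction:
R2 <- R2 - (-7/2)*R1:  [    0    29  31/2 ]
R3 <- R3 - (-3)*R1:  [  0  24  15 ]
R3 <- R3 - (24/29)*R2:  [     0      0  63/29 ]
Row echelon form:
[ 2   6      5 ]
[ 0  29   31/2 ]
[ 0   0  63/29 ]
Nonzero rows / pivot columns: 3

rank(A) = 3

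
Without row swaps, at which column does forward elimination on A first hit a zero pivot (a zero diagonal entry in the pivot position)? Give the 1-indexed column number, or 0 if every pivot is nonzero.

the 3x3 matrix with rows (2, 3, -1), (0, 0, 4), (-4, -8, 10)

first zero-pivot column = 2

Naive forward elimination:
R3 <- R3 - (-2)*R1:  [  0  -2   8 ]
Matrix at this point:
[ 2   3  -1 ]
[ 0   0   4 ]
[ 0  -2   8 ]
Pivot entry (2,2) is zero but row 3 has -2 in column 2 -> naive elimination stops; a row interchange (e.g. R2 <-> R3) would be required here.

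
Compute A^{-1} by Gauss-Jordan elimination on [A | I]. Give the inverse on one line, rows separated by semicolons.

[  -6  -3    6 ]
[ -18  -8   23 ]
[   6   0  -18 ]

Gauss-Jordan on [A | I]:
R1 <- (1/-6)*R1:  [    1   1/2    -1  |  -1/6     0     0 ]
R2 <- R2 - (-18)*R1:  [  0   1   5  |  -3   1   0 ]
R3 <- R3 - (6)*R1:  [   0   -3  -12  |    1    0    1 ]
R1 <- R1 - (1/2)*R2:  [    1     0  -7/2  |   4/3  -1/2     0 ]
R3 <- R3 - (-3)*R2:  [  0   0   3  |  -8   3   1 ]
R3 <- (1/3)*R3:  [    0     0     1  |  -8/3     1   1/3 ]
R1 <- R1 - (-7/2)*R3:  [   1    0    0  |   -8    3  7/6 ]
R2 <- R2 - (5)*R3:  [    0     1     0  |  31/3    -4  -5/3 ]
Right block of [I | A^{-1}] is the inverse:
[   -8   3   7/6 ]
[ 31/3  -4  -5/3 ]
[ -8/3   1   1/3 ]

inverse = [-8 3 7/6; 31/3 -4 -5/3; -8/3 1 1/3]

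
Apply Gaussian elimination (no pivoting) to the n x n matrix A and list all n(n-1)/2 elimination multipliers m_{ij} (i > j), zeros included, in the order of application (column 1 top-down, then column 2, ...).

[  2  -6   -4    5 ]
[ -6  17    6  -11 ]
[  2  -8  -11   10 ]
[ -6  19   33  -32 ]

multipliers: -3, 1, -3, 2, -1, 3

Forward elimination:
R2 <- R2 - (-3)*R1:  [  0  -1  -6   4 ]
R3 <- R3 - (1)*R1:  [  0  -2  -7   5 ]
R4 <- R4 - (-3)*R1:  [   0    1   21  -17 ]
R3 <- R3 - (2)*R2:  [  0   0   5  -3 ]
R4 <- R4 - (-1)*R2:  [   0    0   15  -13 ]
R4 <- R4 - (3)*R3:  [  0   0   0  -4 ]
Multipliers (in order of application): m_{21} = -3, m_{31} = 1, m_{41} = -3, m_{32} = 2, m_{42} = -1, m_{43} = 3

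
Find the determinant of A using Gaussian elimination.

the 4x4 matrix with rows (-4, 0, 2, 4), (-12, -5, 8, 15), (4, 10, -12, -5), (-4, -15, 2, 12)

Forward elimination:
R2 <- R2 - (3)*R1:  [  0  -5   2   3 ]
R3 <- R3 - (-1)*R1:  [   0   10  -10   -1 ]
R4 <- R4 - (1)*R1:  [   0  -15    0    8 ]
R3 <- R3 - (-2)*R2:  [  0   0  -6   5 ]
R4 <- R4 - (3)*R2:  [  0   0  -6  -1 ]
R4 <- R4 - (1)*R3:  [  0   0   0  -6 ]
Upper-triangular form:
[ -4   0   2   4 ]
[  0  -5   2   3 ]
[  0   0  -6   5 ]
[  0   0   0  -6 ]
det(A) = (-1)^0 * (-4) * (-5) * (-6) * (-6) = 720  (0 row swaps -> sign +1)

det(A) = 720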